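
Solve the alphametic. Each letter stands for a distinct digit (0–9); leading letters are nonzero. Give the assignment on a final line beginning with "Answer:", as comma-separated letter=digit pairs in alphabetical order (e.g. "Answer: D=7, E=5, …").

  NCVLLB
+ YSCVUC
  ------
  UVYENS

Step 1. [col 1: B + C ≡ S (mod 10)] B=5 is one option consistent with column 1 (B + C ≡ S (mod 10), carry-in 0) — take it ⇒ B=5.
Step 2. [col 1: B + C ≡ S (mod 10)] several values work for S in column 1 (B + C ≡ S (mod 10), carry-in 0); try S=3. So S=3.
Step 3. [col 1: B + C ≡ S (mod 10)] in column 1 we have B+C≡S with carry-in 0; given B=5, S=3 and digits 3,5 already taken and all letters distinct, that pins C to 8, so C=8.
Step 4. [col 2: L + U ≡ N (mod 10)] several values work for N in column 2 (L + U ≡ N (mod 10), carry-in 1); try N=4 ⇒ N=4.
Step 5. [col 2: L + U ≡ N (mod 10)] column 2 (L + U ≡ N (mod 10), carry-in 1) doesn't pin L yet; pick L=7 and continue. So L=7.
Step 6. [col 2: L + U ≡ N (mod 10)] column 2: given L=7, N=4, carry-in 1, and digits 3,4,5,7,8 already taken and all letters distinct, L+U≡N (mod 10) forces U=6. So U=6.
Step 7. [col 3: L + V ≡ E (mod 10)] several values work for V in column 3 (L + V ≡ E (mod 10), carry-in 1); try V=2. So V=2.
Step 8. [col 3: L + V ≡ E (mod 10)] column 3: given L=7, V=2, carry-in 1, and digits 2,3,4,5,6,7,8 already taken and all letters distinct, L+V≡E (mod 10) forces E=0. So E=0.
Step 9. [col 4: V + C ≡ Y (mod 10)] in column 4 we have V+C≡Y with carry-in 1; given V=2, C=8 and digits 0,2,3,4,5,6,7,8 already taken and all letters distinct, that pins Y to 1 ⇒ Y=1.

Answer: B=5, C=8, E=0, L=7, N=4, S=3, U=6, V=2, Y=1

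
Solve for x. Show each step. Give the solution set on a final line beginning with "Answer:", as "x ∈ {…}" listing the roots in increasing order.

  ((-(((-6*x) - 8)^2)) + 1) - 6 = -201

Step 1. [((-(((-6*x) - 8)^2)) + 1) - 6 = -201] the outer -6 inverts by adding 6. So sub: (-(((-6*x) - 8)^2)) + 1 = -195.
Step 2. [(-(((-6*x) - 8)^2)) + 1 = -195] peel the +1: subtract 1 from each side ⇒ sub: -(((-6*x) - 8)^2) = -196.
Step 3. [-(((-6*x) - 8)^2) = -196] LHS negated; negate both sides, so neg: ((-6*x) - 8)^2 = 196.
Step 4. [((-6*x) - 8)^2 = 196] √ both sides: 196 ≥ 0 gives two branches, so sqrt: (-6*x) - 8 = 14 or -14.
Step 5. [(-6*x) - 8 = 14 or -14] -8 is outermost — add 8 both sides, so sub: -6*x = 22 or -6.
Step 6. [-6*x = 22 or -6] divide by the outer -6 ⇒ div: x = -11/3 or 1.

Answer: x ∈ {-11/3, 1}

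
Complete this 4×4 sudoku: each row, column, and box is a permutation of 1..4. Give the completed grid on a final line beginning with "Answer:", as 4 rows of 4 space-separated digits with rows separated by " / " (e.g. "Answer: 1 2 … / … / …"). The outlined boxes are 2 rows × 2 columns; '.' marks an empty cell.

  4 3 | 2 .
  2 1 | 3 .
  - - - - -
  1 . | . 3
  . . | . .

Step 1. [r4c4∈{1,2,4}] across col 4, 2 lands solely at r4c4 ⇒ r4c4=2.
Step 2. [r4c2∈{4}] r4c2 has the single candidate 4. So r4c2=4.
Step 3. [r1c4∈{1}] nothing but 1 survives at r1c4. So r1c4=1.
Step 4. [r3c2∈{2}] r3c2 has the single candidate 2, so r3c2=2.
Step 5. [r4c1∈{3}] r4c1's peers cover all but 3, so r4c1=3.
Step 6. [r2c4∈{4}] nothing but 4 survives at r2c4 ⇒ r2c4=4.
Step 7. [r3c3∈{4}] r3c3 has the single candidate 4 ⇒ r3c3=4.
Step 8. [r4c3∈{1}] r4c3 is down to just 1, so r4c3=1.

Answer: 4 3 2 1 / 2 1 3 4 / 1 2 4 3 / 3 4 1 2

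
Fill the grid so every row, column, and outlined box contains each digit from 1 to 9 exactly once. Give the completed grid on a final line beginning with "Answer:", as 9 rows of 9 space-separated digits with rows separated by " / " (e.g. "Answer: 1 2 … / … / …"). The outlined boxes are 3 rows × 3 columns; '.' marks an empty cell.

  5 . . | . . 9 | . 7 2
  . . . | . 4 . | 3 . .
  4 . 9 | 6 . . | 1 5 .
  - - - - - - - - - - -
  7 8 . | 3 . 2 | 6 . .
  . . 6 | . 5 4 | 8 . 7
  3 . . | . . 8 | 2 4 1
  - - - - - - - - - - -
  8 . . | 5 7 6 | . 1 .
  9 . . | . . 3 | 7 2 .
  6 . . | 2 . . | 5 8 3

Step 1. [r9c6∈{1}] nothing but 1 survives at r9c6 ⇒ r9c6=1.
Step 2. [r4c3∈{1,4,5}] across row 4, 4 lands solely at r4c3, so r4c3=4.
Step 3. [r4c8∈{9}] r4c8's peers cover all but 9 ⇒ r4c8=9.
Step 4. [r9c2∈{4,7}] in row 9, 4 fits only at r9c2 ⇒ r9c2=4.
Step 5. [r2c9∈{6,8,9}] r2c9 is the only open cell in row 2 admitting 9 ⇒ r2c9=9.
Step 6. [r3c6∈{7}] r3c6 has the single candidate 7. So r3c6=7.
Step 7. [r2c2∈{1,2,6,7}] in col 2, 7 fits only at r2c2. So r2c2=7.
Step 8. [r3c5∈{2,3,8}] 2 has one home in col 5: r3c5 ⇒ r3c5=2.
Step 9. [r1c5∈{1,3,8}] across col 5, 3 lands solely at r1c5, so r1c5=3.
Step 10. [r8c4∈{4,8}] in col 4, 4 fits only at r8c4, so r8c4=4.
Step 11. [r7c3∈{2,3}] col 3 places 3 nowhere but r7c3, so r7c3=3.
Step 12. [r2c3∈{1,2,8}] col 3 places 2 nowhere but r2c3. So r2c3=2.
Step 13. [r2c1∈{1}] r2c1 has the single candidate 1. So r2c1=1.
Step 14. [r5c2∈{1,2,9}] box 4 places 1 nowhere but r5c2 ⇒ r5c2=1.
Step 15. [r6c2∈{5,9}] 9 has one home in col 2: r6c2 ⇒ r6c2=9.
Step 16. [r1c7∈{4}] only 4 remains possible at r1c7 ⇒ r1c7=4.
Step 17. [r8c3∈{1,5}] across row 8, 1 lands solely at r8c3 ⇒ r8c3=1.
Step 18. [r1c3∈{8}] r1c3 is down to just 8 ⇒ r1c3=8.
Step 19. [r2c4∈{8}] nothing but 8 survives at r2c4, so r2c4=8.
Step 20. [r2c6∈{5}] r2c6 is down to just 5. So r2c6=5.
Step 21. [r5c4∈{9}] nothing but 9 survives at r5c4. So r5c4=9.
Step 22. [r1c2∈{6}] r1c2 has the single candidate 6 ⇒ r1c2=6.
Step 23. [r8c5∈{8}] r8c5 has the single candidate 8. So r8c5=8.
Step 24. [r7c2∈{2}] r7c2's peers cover all but 2 ⇒ r7c2=2.
Step 25. [r3c2∈{3}] nothing but 3 survives at r3c2, so r3c2=3.
Step 26. [r5c8∈{3}] nothing but 3 survives at r5c8, so r5c8=3.
Step 27. [r8c2∈{5}] nothing but 5 survives at r8c2, so r8c2=5.
Step 28. [r6c4∈{7}] r6c4 is down to just 7 ⇒ r6c4=7.
Step 29. [r9c5∈{9}] r9c5 has the single candidate 9, so r9c5=9.
Step 30. [r1c4∈{1}] nothing but 1 survives at r1c4. So r1c4=1.
Step 31. [r7c7∈{9}] r7c7 has the single candidate 9, so r7c7=9.
Step 32. [r6c5∈{6}] only 6 remains possible at r6c5, so r6c5=6.
Step 33. [r9c3∈{7}] nothing but 7 survives at r9c3, so r9c3=7.
Step 34. [r3c9∈{8}] r3c9 has the single candidate 8, so r3c9=8.
Step 35. [r2c8∈{6}] r2c8 is down to just 6, so r2c8=6.
Step 36. [r7c9∈{4}] r7c9's peers cover all but 4 ⇒ r7c9=4.
Step 37. [r4c9∈{5}] r4c9 has the single candidate 5 ⇒ r4c9=5.
Step 38. [r6c3∈{5}] nothing but 5 survives at r6c3 ⇒ r6c3=5.
Step 39. [r4c5∈{1}] r4c5's peers cover all but 1 ⇒ r4c5=1.
Step 40. [r5c1∈{2}] r5c1 is down to just 2, so r5c1=2.
Step 41. [r8c9∈{6}] r8c9 is down to just 6. So r8c9=6.

Answer: 5 6 8 1 3 9 4 7 2 / 1 7 2 8 4 5 3 6 9 / 4 3 9 6 2 7 1 5 8 / 7 8 4 3 1 2 6 9 5 / 2 1 6 9 5 4 8 3 7 / 3 9 5 7 6 8 2 4 1 / 8 2 3 5 7 6 9 1 4 / 9 5 1 4 8 3 7 2 6 / 6 4 7 2 9 1 5 8 3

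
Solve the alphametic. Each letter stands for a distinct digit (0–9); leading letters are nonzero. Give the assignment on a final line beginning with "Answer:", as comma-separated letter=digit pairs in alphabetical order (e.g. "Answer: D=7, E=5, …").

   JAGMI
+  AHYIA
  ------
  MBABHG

Step 1. [col 1: I + A ≡ G (mod 10)] several values work for A in column 1 (I + A ≡ G (mod 10), carry-in 0); try A=5. So A=5.
Step 2. [col 1: I + A ≡ G (mod 10)] no forcing yet in column 1 (carry-in 0); G=2 is free and consistent — try it, so G=2.
Step 3. [col 1: I + A ≡ G (mod 10)] in column 1 we have I+A≡G with carry-in 0; given A=5, G=2 and digits 2,5 already taken and all letters distinct, that pins I to 7 ⇒ I=7.
Step 4. [col 2: M + I ≡ H (mod 10)] several values work for M in column 2 (M + I ≡ H (mod 10), carry-in 1); try M=1 ⇒ M=1.
Step 5. [col 2: M + I ≡ H (mod 10)] column 2: given M=1, I=7, carry-in 1, and digits 1,2,5,7 already taken and all letters distinct, M+I≡H (mod 10) forces H=9, so H=9.
Step 6. [col 3: G + Y ≡ B (mod 10)] Y=8 is one option consistent with column 3 (G + Y ≡ B (mod 10), carry-in 0) — take it. So Y=8.
Step 7. [col 3: G + Y ≡ B (mod 10)] column 3 reads G+Y+carry(0)=B with G=2, Y=8; with digits 1,2,5,7,8,9 already taken and all letters distinct, the only value for B is 0, so B=0.
Step 8. [col 5: J + A ≡ B (mod 10)] column 5 reads J+A+carry(1)=B with A=5, B=0; with digits 0,1,2,5,7,8,9 already taken and all letters distinct, the only value for J is 4, so J=4.

Answer: A=5, B=0, G=2, H=9, I=7, J=4, M=1, Y=8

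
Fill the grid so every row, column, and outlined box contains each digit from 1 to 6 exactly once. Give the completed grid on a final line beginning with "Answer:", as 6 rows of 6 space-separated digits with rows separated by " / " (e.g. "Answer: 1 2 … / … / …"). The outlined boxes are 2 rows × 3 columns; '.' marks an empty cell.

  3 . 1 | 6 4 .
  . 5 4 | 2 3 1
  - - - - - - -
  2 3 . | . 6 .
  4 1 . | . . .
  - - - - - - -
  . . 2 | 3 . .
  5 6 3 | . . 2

Step 1. [r4c4∈{5}] r4c4 is down to just 5 ⇒ r4c4=5.
Step 2. [r6c4∈{1,4}] r6c4 is the only open cell in row 6 admitting 4. So r6c4=4.
Step 3. [r5c5∈{1,5}] r5c5 is the only open cell in col 5 admitting 5. So r5c5=5.
Step 4. [r3c4∈{1}] r3c4 has the single candidate 1 ⇒ r3c4=1.
Step 5. [r3c6∈{4}] r3c6 has the single candidate 4, so r3c6=4.
Step 6. [r5c2∈{4}] r5c2's peers cover all but 4. So r5c2=4.
Step 7. [r3c3∈{5}] nothing but 5 survives at r3c3. So r3c3=5.
Step 8. [r2c1∈{6}] only 6 remains possible at r2c1, so r2c1=6.
Step 9. [r4c5∈{2}] nothing but 2 survives at r4c5. So r4c5=2.
Step 10. [r5c1∈{1}] r5c1 has the single candidate 1. So r5c1=1.
Step 11. [r4c6∈{3}] r4c6 is down to just 3. So r4c6=3.
Step 12. [r5c6∈{6}] only 6 remains possible at r5c6, so r5c6=6.
Step 13. [r1c2∈{2}] only 2 remains possible at r1c2. So r1c2=2.
Step 14. [r6c5∈{1}] r6c5 has the single candidate 1. So r6c5=1.
Step 15. [r4c3∈{6}] only 6 remains possible at r4c3. So r4c3=6.
Step 16. [r1c6∈{5}] r1c6 has the single candidate 5 ⇒ r1c6=5.

Answer: 3 2 1 6 4 5 / 6 5 4 2 3 1 / 2 3 5 1 6 4 / 4 1 6 5 2 3 / 1 4 2 3 5 6 / 5 6 3 4 1 2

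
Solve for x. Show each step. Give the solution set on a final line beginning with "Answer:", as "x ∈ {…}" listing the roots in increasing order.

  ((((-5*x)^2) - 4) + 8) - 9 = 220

Step 1. [((((-5*x)^2) - 4) + 8) - 9 = 220] the outer -9 inverts by adding 9 ⇒ sub: (((-5*x)^2) - 4) + 8 = 229.
Step 2. [(((-5*x)^2) - 4) + 8 = 229] 8 comes off first (subtract 8), so sub: ((-5*x)^2) - 4 = 221.
Step 3. [((-5*x)^2) - 4 = 221] peel the -4: add 4 from each side ⇒ sub: (-5*x)^2 = 225.
Step 4. [(-5*x)^2 = 225] √ both sides: 225 ≥ 0 gives two branches, so sqrt: -5*x = 15 or -15.
Step 5. [-5*x = 15 or -15] -5 out front; divide by -5 ⇒ div: x = -3 or 3.

Answer: x ∈ {-3, 3}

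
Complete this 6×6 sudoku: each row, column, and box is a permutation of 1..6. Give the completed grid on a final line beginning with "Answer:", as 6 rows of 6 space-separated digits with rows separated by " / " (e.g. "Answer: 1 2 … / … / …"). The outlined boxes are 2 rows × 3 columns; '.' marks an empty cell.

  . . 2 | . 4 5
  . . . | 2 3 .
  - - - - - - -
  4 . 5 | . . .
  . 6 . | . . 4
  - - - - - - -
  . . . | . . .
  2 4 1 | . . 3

Step 1. [r4c5∈{1,2,5}] r4c5 is the only open cell in row 4 admitting 2. So r4c5=2.
Step 2. [r4c3∈{3}] r4c3 is down to just 3 ⇒ r4c3=3.
Step 3. [r5c3∈{6}] nothing but 6 survives at r5c3 ⇒ r5c3=6.
Step 4. [r4c1∈{1}] r4c1's peers cover all but 1. So r4c1=1.
Step 5. [r3c4∈{1,3,6}] in row 3, 3 fits only at r3c4. So r3c4=3.
Step 6. [r4c4∈{5}] r4c4 is down to just 5, so r4c4=5.
Step 7. [r6c5∈{5,6}] across row 6, 5 lands solely at r6c5 ⇒ r6c5=5.
Step 8. [r5c5∈{1}] r5c5's peers cover all but 1, so r5c5=1.
Step 9. [r1c4∈{1,6}] col 4 places 1 nowhere but r1c4. So r1c4=1.
Step 10. [r1c1∈{3,6}] r1c1 is the only open cell in row 1 admitting 6, so r1c1=6.
Step 11. [r5c1∈{3,5}] in col 1, 3 fits only at r5c1, so r5c1=3.
Step 12. [r5c2∈{5}] r5c2 has the single candidate 5. So r5c2=5.
Step 13. [r3c6∈{1,6}] across row 3, 1 lands solely at r3c6 ⇒ r3c6=1.
Step 14. [r5c6∈{2}] r5c6's peers cover all but 2 ⇒ r5c6=2.
Step 15. [r2c6∈{6}] r2c6 has the single candidate 6 ⇒ r2c6=6.
Step 16. [r1c2∈{3}] r1c2 has the single candidate 3 ⇒ r1c2=3.
Step 17. [r6c4∈{6}] r6c4's peers cover all but 6. So r6c4=6.
Step 18. [r3c5∈{6}] r3c5 has the single candidate 6, so r3c5=6.
Step 19. [r2c3∈{4}] r2c3's peers cover all but 4 ⇒ r2c3=4.
Step 20. [r3c2∈{2}] nothing but 2 survives at r3c2, so r3c2=2.
Step 21. [r2c1∈{5}] nothing but 5 survives at r2c1 ⇒ r2c1=5.
Step 22. [r2c2∈{1}] r2c2 is down to just 1 ⇒ r2c2=1.
Step 23. [r5c4∈{4}] r5c4's peers cover all but 4. So r5c4=4.

Answer: 6 3 2 1 4 5 / 5 1 4 2 3 6 / 4 2 5 3 6 1 / 1 6 3 5 2 4 / 3 5 6 4 1 2 / 2 4 1 6 5 3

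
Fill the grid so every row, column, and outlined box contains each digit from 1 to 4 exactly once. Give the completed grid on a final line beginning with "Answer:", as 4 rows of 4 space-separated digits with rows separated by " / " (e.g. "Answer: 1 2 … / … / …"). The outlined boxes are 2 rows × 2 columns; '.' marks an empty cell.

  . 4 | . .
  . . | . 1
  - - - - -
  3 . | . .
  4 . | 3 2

Step 1. [r2c1∈{2}] nothing but 2 survives at r2c1, so r2c1=2.
Step 2. [r3c3∈{1,4}] 1 has one home in col 3: r3c3 ⇒ r3c3=1.
Step 3. [r3c4∈{4}] r3c4's peers cover all but 4. So r3c4=4.
Step 4. [r1c3∈{2}] r1c3 has the single candidate 2, so r1c3=2.
Step 5. [r4c2∈{1}] nothing but 1 survives at r4c2, so r4c2=1.
Step 6. [r1c1∈{1}] r1c1 is down to just 1 ⇒ r1c1=1.
Step 7. [r1c4∈{3}] r1c4's peers cover all but 3, so r1c4=3.
Step 8. [r2c2∈{3}] only 3 remains possible at r2c2 ⇒ r2c2=3.
Step 9. [r2c3∈{4}] nothing but 4 survives at r2c3 ⇒ r2c3=4.
Step 10. [r3c2∈{2}] only 2 remains possible at r3c2 ⇒ r3c2=2.

Answer: 1 4 2 3 / 2 3 4 1 / 3 2 1 4 / 4 1 3 2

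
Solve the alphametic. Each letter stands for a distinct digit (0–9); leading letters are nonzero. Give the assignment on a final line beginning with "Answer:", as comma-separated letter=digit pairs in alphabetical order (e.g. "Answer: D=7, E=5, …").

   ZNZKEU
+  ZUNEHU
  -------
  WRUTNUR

Step 1. [col 1: U + U ≡ R (mod 10)] several values work for U in column 1 (U + U ≡ R (mod 10), carry-in 0); try U=2. So U=2.
Step 2. [W] adding two 6-digit numbers gives at most 6+1 digits, and here it does — W is that final carry and must be 1 ⇒ W=1.
Step 3. [col 1: U + U ≡ R (mod 10)] column 1 reads U+U+carry(0)=R with U=2; with digits 1,2 already taken and all letters distinct, the only value for R is 4. So R=4.
Step 4. [col 2: E + H ≡ U (mod 10)] several values work for E in column 2 (E + H ≡ U (mod 10), carry-in 0); try E=3, so E=3.
Step 5. [col 2: E + H ≡ U (mod 10)] in column 2 we have E+H≡U with carry-in 0; given E=3, U=2 and digits 1,2,3,4 already taken and all letters distinct, that pins H to 9. So H=9.
Step 6. [col 3: K + E ≡ N (mod 10)] in column 3 we have K+E≡N with carry-in 1; given E=3 and digits 1,2,3,4,9 already taken and all letters distinct, that pins K to 6 ⇒ K=6.
Step 7. [col 3: K + E ≡ N (mod 10)] column 3 reads K+E+carry(1)=N with K=6, E=3; with digits 1,2,3,4,6,9 already taken and all letters distinct, the only value for N is 0. So N=0.
Step 8. [col 4: Z + N ≡ T (mod 10)] from column 4 (N=0, carry-in 1, digits 0,1,2,3,4,6,9 already taken and all letters distinct): Z must equal 7. So Z=7.
Step 9. [col 4: Z + N ≡ T (mod 10)] column 4 reads Z+N+carry(1)=T with Z=7, N=0; with digits 0,1,2,3,4,6,7,9 already taken and all letters distinct, the only value for T is 8. So T=8.

Answer: E=3, H=9, K=6, N=0, R=4, T=8, U=2, W=1, Z=7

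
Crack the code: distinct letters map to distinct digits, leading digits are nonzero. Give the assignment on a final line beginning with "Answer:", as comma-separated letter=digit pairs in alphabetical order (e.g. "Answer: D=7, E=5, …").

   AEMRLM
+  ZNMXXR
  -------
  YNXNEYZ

Step 1. [col 1: M + R ≡ Z (mod 10)] M=2 is one option consistent with column 1 (M + R ≡ Z (mod 10), carry-in 0) — take it, so M=2.
Step 2. [col 1: M + R ≡ Z (mod 10)] column 1 (M + R ≡ Z (mod 10), carry-in 0) doesn't pin R yet; pick R=5 and continue. So R=5.
Step 3. [Y] the sum has 7 digits but both addends have 6; that extra leading digit Y is the final carry, namely 1, so Y=1.
Step 4. [col 1: M + R ≡ Z (mod 10)] in column 1 we have M+R≡Z with carry-in 0; given M=2, R=5 and digits 1,2,5 already taken and all letters distinct, that pins Z to 7. So Z=7.
Step 5. [col 2: L + X ≡ Y (mod 10)] L=8 is one option consistent with column 2 (L + X ≡ Y (mod 10), carry-in 0) — take it. So L=8.
Step 6. [col 2: L + X ≡ Y (mod 10)] from column 2 (L=8, Y=1, carry-in 0, digits 1,2,5,7,8 already taken and all letters distinct): X must equal 3, so X=3.
Step 7. [col 3: R + X ≡ E (mod 10)] column 3 reads R+X+carry(1)=E with R=5, X=3; with digits 1,2,3,5,7,8 already taken and all letters distinct, the only value for E is 9 ⇒ E=9.
Step 8. [col 4: M + M ≡ N (mod 10)] column 4: given M=2, carry-in 0, and digits 1,2,3,5,7,8,9 already taken and all letters distinct, M+M≡N (mod 10) forces N=4. So N=4.
Step 9. [col 6: A + Z ≡ N (mod 10)] column 6 reads A+Z+carry(1)=N with Z=7, N=4; with digits 1,2,3,4,5,7,8,9 already taken and all letters distinct, the only value for A is 6 ⇒ A=6.

Answer: A=6, E=9, L=8, M=2, N=4, R=5, X=3, Y=1, Z=7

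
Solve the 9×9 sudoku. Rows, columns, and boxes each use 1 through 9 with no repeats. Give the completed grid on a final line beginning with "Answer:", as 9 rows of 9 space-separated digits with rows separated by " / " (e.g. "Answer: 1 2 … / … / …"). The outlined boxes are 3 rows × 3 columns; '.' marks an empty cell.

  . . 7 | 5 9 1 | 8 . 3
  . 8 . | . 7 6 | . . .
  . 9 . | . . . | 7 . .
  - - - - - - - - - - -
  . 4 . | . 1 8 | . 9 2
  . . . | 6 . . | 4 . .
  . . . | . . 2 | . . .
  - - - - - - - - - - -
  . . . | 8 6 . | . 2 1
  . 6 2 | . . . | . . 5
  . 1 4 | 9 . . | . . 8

Step 1. [r8c8∈{3,4,7}] r8c8 is the only open cell in box 9 admitting 4, so r8c8=4.
Step 2. [r8c5∈{3}] r8c5's peers cover all but 3. So r8c5=3.
Step 3. [r5c5∈{5}] only 5 remains possible at r5c5. So r5c5=5.
Step 4. [r9c8∈{3,6,7}] box 9 places 7 nowhere but r9c8. So r9c8=7.
Step 5. [r2c7∈{1,2,5,9}] r2c7 is the only open cell in col 7 admitting 2. So r2c7=2.
Step 6. [r6c7∈{1,3,5,6}] r6c7 is the only open cell in col 7 admitting 1 ⇒ r6c7=1.
Step 7. [r4c7∈{3,5,6}] 5 has one home in col 7: r4c7, so r4c7=5.
Step 8. [r5c9∈{7}] r5c9 is down to just 7 ⇒ r5c9=7.
Step 9. [r1c1∈{2,4,6}] in row 1, 4 fits only at r1c1 ⇒ r1c1=4.
Step 10. [r3c4∈{2,3,4}] 2 has one home in col 4: r3c4, so r3c4=2.
Step 11. [r5c1∈{1,2,3,8,9}] col 1 places 2 nowhere but r5c1, so r5c1=2.
Step 12. [r5c2∈{3}] r5c2's peers cover all but 3. So r5c2=3.
Step 13. [r5c3∈{1,8,9}] 1 has one home in row 5: r5c3 ⇒ r5c3=1.
Step 14. [r6c3∈{5,6,8,9}] r6c3 is the only open cell in col 3 admitting 8, so r6c3=8.
Step 15. [r7c3∈{3,5,9}] 9 has one home in col 3: r7c3. So r7c3=9.
Step 16. [r3c6∈{3,4}] across col 6, 3 lands solely at r3c6, so r3c6=3.
Step 17. [r1c8∈{6}] only 6 remains possible at r1c8. So r1c8=6.
Step 18. [r2c4∈{4}] r2c4's peers cover all but 4. So r2c4=4.
Step 19. [r6c1∈{5,6,7,9}] row 6 places 9 nowhere but r6c1. So r6c1=9.
Step 20. [r8c6∈{7}] only 7 remains possible at r8c6. So r8c6=7.
Step 21. [r7c7∈{3}] r7c7 is down to just 3. So r7c7=3.
Step 22. [r4c4∈{3,7}] 3 has one home in row 4: r4c4 ⇒ r4c4=3.
Step 23. [r4c1∈{6,7}] in row 4, 7 fits only at r4c1 ⇒ r4c1=7.
Step 24. [r7c1∈{5}] only 5 remains possible at r7c1. So r7c1=5.
Step 25. [r3c1∈{1,6}] r3c1 is the only open cell in col 1 admitting 6, so r3c1=6.
Step 26. [r3c8∈{1,5}] in row 3, 1 fits only at r3c8, so r3c8=1.
Step 27. [r2c3∈{3,5}] r2c3 is the only open cell in col 3 admitting 3, so r2c3=3.
Step 28. [r2c9∈{9}] r2c9's peers cover all but 9, so r2c9=9.
Step 29. [r3c5∈{8}] r3c5 is down to just 8, so r3c5=8.
Step 30. [r6c9∈{6}] r6c9 is down to just 6. So r6c9=6.
Step 31. [r6c8∈{3}] r6c8 has the single candidate 3 ⇒ r6c8=3.
Step 32. [r6c4∈{7}] only 7 remains possible at r6c4, so r6c4=7.
Step 33. [r7c6∈{4}] r7c6's peers cover all but 4, so r7c6=4.
Step 34. [r6c5∈{4}] r6c5's peers cover all but 4. So r6c5=4.
Step 35. [r3c3∈{5}] nothing but 5 survives at r3c3, so r3c3=5.
Step 36. [r8c1∈{8}] r8c1 is down to just 8, so r8c1=8.
Step 37. [r9c7∈{6}] nothing but 6 survives at r9c7. So r9c7=6.
Step 38. [r3c9∈{4}] nothing but 4 survives at r3c9 ⇒ r3c9=4.
Step 39. [r8c4∈{1}] nothing but 1 survives at r8c4. So r8c4=1.
Step 40. [r4c3∈{6}] r4c3 is down to just 6. So r4c3=6.
Step 41. [r5c8∈{8}] nothing but 8 survives at r5c8. So r5c8=8.
Step 42. [r1c2∈{2}] r1c2's peers cover all but 2 ⇒ r1c2=2.
Step 43. [r2c1∈{1}] r2c1's peers cover all but 1. So r2c1=1.
Step 44. [r2c8∈{5}] r2c8's peers cover all but 5. So r2c8=5.
Step 45. [r5c6∈{9}] only 9 remains possible at r5c6, so r5c6=9.
Step 46. [r8c7∈{9}] only 9 remains possible at r8c7, so r8c7=9.
Step 47. [r9c5∈{2}] r9c5's peers cover all but 2 ⇒ r9c5=2.
Step 48. [r7c2∈{7}] nothing but 7 survives at r7c2. So r7c2=7.
Step 49. [r6c2∈{5}] r6c2 is down to just 5, so r6c2=5.
Step 50. [r9c1∈{3}] r9c1 is down to just 3. So r9c1=3.
Step 51. [r9c6∈{5}] nothing but 5 survives at r9c6. So r9c6=5.

Answer: 4 2 7 5 9 1 8 6 3 / 1 8 3 4 7 6 2 5 9 / 6 9 5 2 8 3 7 1 4 / 7 4 6 3 1 8 5 9 2 / 2 3 1 6 5 9 4 8 7 / 9 5 8 7 4 2 1 3 6 / 5 7 9 8 6 4 3 2 1 / 8 6 2 1 3 7 9 4 5 / 3 1 4 9 2 5 6 7 8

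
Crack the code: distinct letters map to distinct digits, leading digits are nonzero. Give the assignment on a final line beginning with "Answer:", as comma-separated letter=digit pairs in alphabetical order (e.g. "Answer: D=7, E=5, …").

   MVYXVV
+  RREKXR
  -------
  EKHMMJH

Step 1. [col 1: V + R ≡ H (mod 10)] R=3 is one option consistent with column 1 (V + R ≡ H (mod 10), carry-in 0) — take it, so R=3.
Step 2. [E] adding two 6-digit numbers gives at most 6+1 digits, and here it does — E is that final carry and must be 1 ⇒ E=1.
Step 3. [col 1: V + R ≡ H (mod 10)] no forcing yet in column 1 (carry-in 0); H=7 is free and consistent — try it. So H=7.
Step 4. [col 1: V + R ≡ H (mod 10)] column 1: given R=3, H=7, carry-in 0, and digits 1,3,7 already taken and all letters distinct, V+R≡H (mod 10) forces V=4 ⇒ V=4.
Step 5. [col 2: V + X ≡ J (mod 10)] no forcing yet in column 2 (carry-in 0); J=0 is free and consistent — try it ⇒ J=0.
Step 6. [col 2: V + X ≡ J (mod 10)] column 2 reads V+X+carry(0)=J with V=4, J=0; with digits 0,1,3,4,7 already taken and all letters distinct, the only value for X is 6 ⇒ X=6.
Step 7. [col 3: X + K ≡ M (mod 10)] several values work for M in column 3 (X + K ≡ M (mod 10), carry-in 1); try M=9, so M=9.
Step 8. [col 3: X + K ≡ M (mod 10)] column 3: given X=6, M=9, carry-in 1, and digits 0,1,3,4,6,7,9 already taken and all letters distinct, X+K≡M (mod 10) forces K=2. So K=2.
Step 9. [col 4: Y + E ≡ M (mod 10)] in column 4 we have Y+E≡M with carry-in 0; given E=1, M=9 and digits 0,1,2,3,4,6,7,9 already taken and all letters distinct, that pins Y to 8 ⇒ Y=8.

Answer: E=1, H=7, J=0, K=2, M=9, R=3, V=4, X=6, Y=8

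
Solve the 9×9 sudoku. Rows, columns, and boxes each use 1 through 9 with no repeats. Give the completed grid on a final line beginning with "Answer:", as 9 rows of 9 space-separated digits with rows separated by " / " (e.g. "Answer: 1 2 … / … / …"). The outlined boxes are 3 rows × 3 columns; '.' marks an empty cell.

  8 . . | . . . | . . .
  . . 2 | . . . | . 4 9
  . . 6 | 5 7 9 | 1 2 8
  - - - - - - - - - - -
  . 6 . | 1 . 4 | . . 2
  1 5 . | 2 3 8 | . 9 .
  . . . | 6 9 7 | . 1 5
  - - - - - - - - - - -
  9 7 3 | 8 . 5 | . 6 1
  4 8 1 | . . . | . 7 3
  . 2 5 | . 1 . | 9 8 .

Step 1. [r2c4∈{3}] r2c4 is down to just 3, so r2c4=3.
Step 2. [r4c8∈{3}] r4c8 has the single candidate 3. So r4c8=3.
Step 3. [r1c7∈{3,5,6,7}] across col 7, 3 lands solely at r1c7. So r1c7=3.
Step 4. [r3c2∈{3,4}] row 3 places 4 nowhere but r3c2, so r3c2=4.
Step 5. [r4c1∈{7}] only 7 remains possible at r4c1. So r4c1=7.
Step 6. [r2c7∈{5,6,7}] 7 has one home in row 2: r2c7. So r2c7=7.
Step 7. [r1c9∈{6}] r1c9 has the single candidate 6, so r1c9=6.
Step 8. [r9c9∈{4}] only 4 remains possible at r9c9 ⇒ r9c9=4.
Step 9. [r1c2∈{1,9}] r1c2 is the only open cell in col 2 admitting 9 ⇒ r1c2=9.
Step 10. [r7c5∈{2,4}] 4 has one home in row 7: r7c5 ⇒ r7c5=4.
Step 11. [r5c3∈{4}] r5c3's peers cover all but 4, so r5c3=4.
Step 12. [r1c5∈{2}] r1c5 is down to just 2 ⇒ r1c5=2.
Step 13. [r8c5∈{6}] r8c5 has the single candidate 6 ⇒ r8c5=6.
Step 14. [r6c3∈{8}] only 8 remains possible at r6c3 ⇒ r6c3=8.
Step 15. [r2c6∈{1,6}] in row 2, 6 fits only at r2c6. So r2c6=6.
Step 16. [r7c7∈{2}] only 2 remains possible at r7c7, so r7c7=2.
Step 17. [r6c2∈{3}] r6c2 is down to just 3, so r6c2=3.
Step 18. [r8c6∈{2}] r8c6 is down to just 2, so r8c6=2.
Step 19. [r9c1∈{6}] only 6 remains possible at r9c1 ⇒ r9c1=6.
Step 20. [r4c3∈{9}] nothing but 9 survives at r4c3. So r4c3=9.
Step 21. [r4c7∈{8}] r4c7 is down to just 8 ⇒ r4c7=8.
Step 22. [r6c1∈{2}] only 2 remains possible at r6c1. So r6c1=2.
Step 23. [r8c4∈{9}] r8c4's peers cover all but 9. So r8c4=9.
Step 24. [r2c5∈{8}] nothing but 8 survives at r2c5 ⇒ r2c5=8.
Step 25. [r5c9∈{7}] r5c9 has the single candidate 7, so r5c9=7.
Step 26. [r2c2∈{1}] r2c2 is down to just 1. So r2c2=1.
Step 27. [r9c6∈{3}] r9c6's peers cover all but 3 ⇒ r9c6=3.
Step 28. [r2c1∈{5}] nothing but 5 survives at r2c1. So r2c1=5.
Step 29. [r9c4∈{7}] nothing but 7 survives at r9c4. So r9c4=7.
Step 30. [r1c8∈{5}] r1c8 has the single candidate 5. So r1c8=5.
Step 31. [r1c3∈{7}] nothing but 7 survives at r1c3, so r1c3=7.
Step 32. [r5c7∈{6}] r5c7's peers cover all but 6 ⇒ r5c7=6.
Step 33. [r4c5∈{5}] r4c5's peers cover all but 5. So r4c5=5.
Step 34. [r8c7∈{5}] r8c7's peers cover all but 5 ⇒ r8c7=5.
Step 35. [r1c4∈{4}] only 4 remains possible at r1c4. So r1c4=4.
Step 36. [r6c7∈{4}] r6c7 has the single candidate 4. So r6c7=4.
Step 37. [r3c1∈{3}] r3c1 is down to just 3 ⇒ r3c1=3.
Step 38. [r1c6∈{1}] r1c6's peers cover all but 1, so r1c6=1.

Answer: 8 9 7 4 2 1 3 5 6 / 5 1 2 3 8 6 7 4 9 / 3 4 6 5 7 9 1 2 8 / 7 6 9 1 5 4 8 3 2 / 1 5 4 2 3 8 6 9 7 / 2 3 8 6 9 7 4 1 5 / 9 7 3 8 4 5 2 6 1 / 4 8 1 9 6 2 5 7 3 / 6 2 5 7 1 3 9 8 4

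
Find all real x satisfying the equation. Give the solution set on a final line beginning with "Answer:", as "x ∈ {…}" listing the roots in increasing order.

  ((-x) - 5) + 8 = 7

Step 1. [((-x) - 5) + 8 = 7] 8 comes off first (subtract 8), so sub: (-x) - 5 = -1.
Step 2. [(-x) - 5 = -1] the outer -5 inverts by adding 5, so sub: -x = 4.
Step 3. [-x = 4] leading − — multiply by −1. So neg: x = -4.

Answer: x ∈ {-4}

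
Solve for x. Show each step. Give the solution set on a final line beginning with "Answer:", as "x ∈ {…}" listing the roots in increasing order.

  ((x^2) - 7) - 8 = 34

Step 1. [((x^2) - 7) - 8 = 34] -8 is outermost — add 8 both sides. So sub: (x^2) - 7 = 42.
Step 2. [(x^2) - 7 = 42] add 7: x sits inside (… - 7) ⇒ sub: x^2 = 49.
Step 3. [x^2 = 49] LHS squared, RHS 49 ≥ 0: apply √ (±), so sqrt: x = 7 or -7.

Answer: x ∈ {-7, 7}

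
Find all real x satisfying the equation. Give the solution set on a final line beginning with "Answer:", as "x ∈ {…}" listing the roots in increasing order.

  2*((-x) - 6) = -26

Step 1. [2*((-x) - 6) = -26] 2·(inner) — divide through by 2. So div: (-x) - 6 = -13.
Step 2. [(-x) - 6 = -13] peel the -6: add 6 from each side, so sub: -x = -7.
Step 3. [-x = -7] flip signs both sides, so neg: x = 7.

Answer: x ∈ {7}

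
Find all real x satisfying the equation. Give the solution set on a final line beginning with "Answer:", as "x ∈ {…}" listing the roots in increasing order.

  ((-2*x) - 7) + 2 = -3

Step 1. [((-2*x) - 7) + 2 = -3] the outer +2 inverts by subtracting 2. So sub: (-2*x) - 7 = -5.
Step 2. [(-2*x) - 7 = -5] add 7: x sits inside (… - 7), so sub: -2*x = 2.
Step 3. [-2*x = 2] -2·(inner) — divide through by -2. So div: x = -1.

Answer: x ∈ {-1}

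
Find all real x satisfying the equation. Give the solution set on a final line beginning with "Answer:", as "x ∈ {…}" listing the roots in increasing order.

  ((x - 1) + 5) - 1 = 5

Step 1. [((x - 1) + 5) - 1 = 5] add 1: x sits inside (… - 1) ⇒ sub: (x - 1) + 5 = 6.
Step 2. [(x - 1) + 5 = 6] +5 is outermost — subtract 5 both sides. So sub: x - 1 = 1.
Step 3. [x - 1 = 1] 1 comes off first (add 1) ⇒ sub: x = 2.

Answer: x ∈ {2}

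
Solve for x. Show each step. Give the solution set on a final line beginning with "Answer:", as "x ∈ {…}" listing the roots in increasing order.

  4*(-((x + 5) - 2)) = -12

Step 1. [4*(-((x + 5) - 2)) = -12] divide by the outer 4 ⇒ div: -((x + 5) - 2) = -3.
Step 2. [-((x + 5) - 2) = -3] leading − — multiply by −1 ⇒ neg: (x + 5) - 2 = 3.
Step 3. [(x + 5) - 2 = 3] -2 is outermost — add 2 both sides. So sub: x + 5 = 5.
Step 4. [x + 5 = 5] 5 comes off first (subtract 5). So sub: x = 0.

Answer: x ∈ {0}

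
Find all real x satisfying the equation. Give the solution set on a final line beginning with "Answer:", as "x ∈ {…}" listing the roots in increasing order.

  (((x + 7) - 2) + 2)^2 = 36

Step 1. [(((x + 7) - 2) + 2)^2 = 36] 36 ≥ 0, LHS is (·)² — take ±√. So sqrt: ((x + 7) - 2) + 2 = 6 or -6.
Step 2. [((x + 7) - 2) + 2 = 6 or -6] peel the +2: subtract 2 from each side. So sub: (x + 7) - 2 = 4 or -8.
Step 3. [(x + 7) - 2 = 4 or -8] peel the -2: add 2 from each side ⇒ sub: x + 7 = 6 or -6.
Step 4. [x + 7 = 6 or -6] 7 comes off first (subtract 7) ⇒ sub: x = -1 or -13.

Answer: x ∈ {-13, -1}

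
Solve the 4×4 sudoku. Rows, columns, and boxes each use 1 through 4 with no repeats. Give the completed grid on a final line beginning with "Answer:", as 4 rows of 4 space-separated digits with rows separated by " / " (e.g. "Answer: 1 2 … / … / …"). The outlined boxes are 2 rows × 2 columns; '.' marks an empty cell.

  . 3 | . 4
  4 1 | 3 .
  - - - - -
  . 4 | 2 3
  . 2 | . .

Step 1. [r4c4∈{1}] r4c4's peers cover all but 1 ⇒ r4c4=1.
Step 2. [r2c4∈{2}] r2c4's peers cover all but 2, so r2c4=2.
Step 3. [r1c3∈{1}] r1c3 has the single candidate 1 ⇒ r1c3=1.
Step 4. [r4c3∈{4}] only 4 remains possible at r4c3 ⇒ r4c3=4.
Step 5. [r4c1∈{3}] r4c1's peers cover all but 3. So r4c1=3.
Step 6. [r1c1∈{2}] only 2 remains possible at r1c1. So r1c1=2.
Step 7. [r3c1∈{1}] nothing but 1 survives at r3c1, so r3c1=1.

Answer: 2 3 1 4 / 4 1 3 2 / 1 4 2 3 / 3 2 4 1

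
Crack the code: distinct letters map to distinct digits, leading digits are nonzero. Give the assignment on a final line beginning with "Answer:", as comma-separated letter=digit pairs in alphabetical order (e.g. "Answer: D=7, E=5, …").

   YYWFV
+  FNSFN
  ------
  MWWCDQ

Step 1. [col 1: V + N ≡ Q (mod 10)] column 1 (V + N ≡ Q (mod 10), carry-in 0) doesn't pin V yet; pick V=3 and continue, so V=3.
Step 2. [M] M is the leading digit of a 6-digit sum of two 5-digit numbers; the final carry is exactly 1 ⇒ M=1.
Step 3. [col 1: V + N ≡ Q (mod 10)] several values work for N in column 1 (V + N ≡ Q (mod 10), carry-in 0); try N=6 ⇒ N=6.
Step 4. [col 1: V + N ≡ Q (mod 10)] column 1: given V=3, N=6, carry-in 0, and digits 1,3,6 already taken and all letters distinct, V+N≡Q (mod 10) forces Q=9, so Q=9.
Step 5. [col 2: F + F ≡ D (mod 10)] no forcing yet in column 2 (carry-in 0); F=5 is free and consistent — try it, so F=5.
Step 6. [col 2: F + F ≡ D (mod 10)] column 2 reads F+F+carry(0)=D with F=5; with digits 1,3,5,6,9 already taken and all letters distinct, the only value for D is 0 ⇒ D=0.
Step 7. [col 3: W + S ≡ C (mod 10)] several values work for S in column 3 (W + S ≡ C (mod 10), carry-in 1); try S=2. So S=2.
Step 8. [col 3: W + S ≡ C (mod 10)] column 3: given S=2, carry-in 1, and digits 0,1,2,3,5,6,9 already taken and all letters distinct, W+S≡C (mod 10) forces C=7. So C=7.
Step 9. [col 3: W + S ≡ C (mod 10)] column 3 reads W+S+carry(1)=C with S=2, C=7; with digits 0,1,2,3,5,6,7,9 already taken and all letters distinct, the only value for W is 4, so W=4.
Step 10. [col 4: Y + N ≡ W (mod 10)] from column 4 (N=6, W=4, carry-in 0, digits 0,1,2,3,4,5,6,7,9 already taken and all letters distinct): Y must equal 8. So Y=8.

Answer: C=7, D=0, F=5, M=1, N=6, Q=9, S=2, V=3, W=4, Y=8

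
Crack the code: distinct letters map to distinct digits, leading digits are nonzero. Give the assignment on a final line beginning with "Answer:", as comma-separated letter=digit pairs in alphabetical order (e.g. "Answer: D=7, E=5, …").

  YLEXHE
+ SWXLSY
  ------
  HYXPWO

Step 1. [col 1: E + Y ≡ O (mod 10)] no forcing yet in column 1 (carry-in 0); O=3 is free and consistent — try it ⇒ O=3.
Step 2. [col 1: E + Y ≡ O (mod 10)] column 1 (E + Y ≡ O (mod 10), carry-in 0) doesn't pin Y yet; pick Y=4 and continue. So Y=4.
Step 3. [col 1: E + Y ≡ O (mod 10)] column 1: given Y=4, O=3, carry-in 0, and digits 3,4 already taken and all letters distinct, E+Y≡O (mod 10) forces E=9 ⇒ E=9.
Step 4. [col 2: H + S ≡ W (mod 10)] S=1 is one option consistent with column 2 (H + S ≡ W (mod 10), carry-in 1) — take it, so S=1.
Step 5. [col 2: H + S ≡ W (mod 10)] column 2 (H + S ≡ W (mod 10), carry-in 1) doesn't pin W yet; pick W=8 and continue. So W=8.
Step 6. [col 2: H + S ≡ W (mod 10)] column 2: given S=1, W=8, carry-in 1, and digits 1,3,4,8,9 already taken and all letters distinct, H+S≡W (mod 10) forces H=6. So H=6.
Step 7. [col 3: X + L ≡ P (mod 10)] no forcing yet in column 3 (carry-in 0); P=2 is free and consistent — try it. So P=2.
Step 8. [col 3: X + L ≡ P (mod 10)] column 3 (X + L ≡ P (mod 10), carry-in 0) doesn't pin L yet; pick L=5 and continue, so L=5.
Step 9. [col 3: X + L ≡ P (mod 10)] column 3: given L=5, P=2, carry-in 0, and digits 1,2,3,4,5,6,8,9 already taken and all letters distinct, X+L≡P (mod 10) forces X=7. So X=7.

Answer: E=9, H=6, L=5, O=3, P=2, S=1, W=8, X=7, Y=4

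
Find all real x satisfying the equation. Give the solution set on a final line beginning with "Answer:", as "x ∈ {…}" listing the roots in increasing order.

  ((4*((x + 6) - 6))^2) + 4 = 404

Step 1. [((4*((x + 6) - 6))^2) + 4 = 404] the outer +4 inverts by subtracting 4 ⇒ sub: (4*((x + 6) - 6))^2 = 400.
Step 2. [(4*((x + 6) - 6))^2 = 400] LHS squared, RHS 400 ≥ 0: apply √ (±), so sqrt: 4*((x + 6) - 6) = 20 or -20.
Step 3. [4*((x + 6) - 6) = 20 or -20] 4 out front; divide by 4 ⇒ div: (x + 6) - 6 = 5 or -5.
Step 4. [(x + 6) - 6 = 5 or -5] -6 is outermost — add 6 both sides ⇒ sub: x + 6 = 11 or 1.
Step 5. [x + 6 = 11 or 1] the outer +6 inverts by subtracting 6, so sub: x = 5 or -5.

Answer: x ∈ {-5, 5}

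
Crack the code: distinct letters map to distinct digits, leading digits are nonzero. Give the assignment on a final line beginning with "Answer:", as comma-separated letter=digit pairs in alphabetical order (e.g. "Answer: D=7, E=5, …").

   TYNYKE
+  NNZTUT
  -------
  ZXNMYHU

Step 1. [col 1: E + T ≡ U (mod 10)] several values work for E in column 1 (E + T ≡ U (mod 10), carry-in 0); try E=8. So E=8.
Step 2. [col 1: E + T ≡ U (mod 10)] no forcing yet in column 1 (carry-in 0); T=9 is free and consistent — try it ⇒ T=9.
Step 3. [col 1: E + T ≡ U (mod 10)] column 1: given E=8, T=9, carry-in 0, and digits 8,9 already taken and all letters distinct, E+T≡U (mod 10) forces U=7, so U=7.
Step 4. [col 2: K + U ≡ H (mod 10)] no forcing yet in column 2 (carry-in 1); H=4 is free and consistent — try it, so H=4.
Step 5. [col 2: K + U ≡ H (mod 10)] column 2: given U=7, H=4, carry-in 1, and digits 4,7,8,9 already taken and all letters distinct, K+U≡H (mod 10) forces K=6 ⇒ K=6.
Step 6. [col 3: Y + T ≡ Y (mod 10)] column 3 (Y + T ≡ Y (mod 10), carry-in 1) doesn't pin Y yet; pick Y=0 and continue, so Y=0.
Step 7. [col 4: N + Z ≡ M (mod 10)] column 4: given nothing yet, carry-in 1, and digits 0,4,6,7,8,9 already taken and all letters distinct, N+Z≡M (mod 10) forces M=5. So M=5.
Step 8. [col 4: N + Z ≡ M (mod 10)] Z=1 is one option consistent with column 4 (N + Z ≡ M (mod 10), carry-in 1) — take it. So Z=1.
Step 9. [col 4: N + Z ≡ M (mod 10)] from column 4 (Z=1, M=5, carry-in 1, digits 0,1,4,5,6,7,8,9 already taken and all letters distinct): N must equal 3 ⇒ N=3.
Step 10. [col 6: T + N ≡ X (mod 10)] from column 6 (T=9, N=3, carry-in 0, digits 0,1,3,4,5,6,7,8,9 already taken and all letters distinct): X must equal 2, so X=2.

Answer: E=8, H=4, K=6, M=5, N=3, T=9, U=7, X=2, Y=0, Z=1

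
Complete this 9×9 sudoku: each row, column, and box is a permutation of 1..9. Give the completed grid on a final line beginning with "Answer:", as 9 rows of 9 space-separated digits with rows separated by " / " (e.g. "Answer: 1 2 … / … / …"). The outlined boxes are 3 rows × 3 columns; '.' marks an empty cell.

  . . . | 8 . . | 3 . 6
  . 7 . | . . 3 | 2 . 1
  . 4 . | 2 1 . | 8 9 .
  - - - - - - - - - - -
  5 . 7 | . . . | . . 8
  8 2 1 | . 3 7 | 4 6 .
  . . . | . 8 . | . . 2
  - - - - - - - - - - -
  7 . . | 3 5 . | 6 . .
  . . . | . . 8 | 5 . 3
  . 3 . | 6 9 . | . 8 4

Step 1. [r1c2∈{1,5,9}] across col 2, 5 lands solely at r1c2 ⇒ r1c2=5.
Step 2. [r8c4∈{1,4,7}] across col 4, 7 lands solely at r8c4. So r8c4=7.
Step 3. [r1c1∈{1,2,9}] across row 1, 1 lands solely at r1c1. So r1c1=1.
Step 4. [r9c1∈{2}] r9c1 is down to just 2 ⇒ r9c1=2.
Step 5. [r9c6∈{1}] nothing but 1 survives at r9c6 ⇒ r9c6=1.
Step 6. [r7c2∈{1,8,9}] across col 2, 8 lands solely at r7c2, so r7c2=8.
Step 7. [r7c8∈{1,2}] row 7 places 1 nowhere but r7c8, so r7c8=1.
Step 8. [r7c6∈{2,4}] r7c6 is the only open cell in row 7 admitting 2 ⇒ r7c6=2.
Step 9. [r8c5∈{4}] r8c5's peers cover all but 4, so r8c5=4.
Step 10. [r6c1∈{3,4,6,9}] in col 1, 4 fits only at r6c1. So r6c1=4.
Step 11. [r6c3∈{3,6,9}] box 4 places 3 nowhere but r6c3 ⇒ r6c3=3.
Step 12. [r3c3∈{6}] r3c3 is down to just 6 ⇒ r3c3=6.
Step 13. [r8c3∈{9}] r8c3 has the single candidate 9 ⇒ r8c3=9.
Step 14. [r1c6∈{4,9}] across row 1, 9 lands solely at r1c6. So r1c6=9.
Step 15. [r2c4∈{4,5}] in box 2, 4 fits only at r2c4. So r2c4=4.
Step 16. [r2c8∈{5}] nothing but 5 survives at r2c8 ⇒ r2c8=5.
Step 17. [r6c8∈{7}] only 7 remains possible at r6c8. So r6c8=7.
Step 18. [r5c9∈{5,9}] across col 9, 5 lands solely at r5c9. So r5c9=5.
Step 19. [r6c4∈{1,5,9}] in col 4, 5 fits only at r6c4 ⇒ r6c4=5.
Step 20. [r6c6∈{6}] r6c6 is down to just 6, so r6c6=6.
Step 21. [r6c7∈{1,9}] r6c7 is the only open cell in row 6 admitting 1 ⇒ r6c7=1.
Step 22. [r4c2∈{6,9}] across row 4, 6 lands solely at r4c2, so r4c2=6.
Step 23. [r4c4∈{1,9}] r4c4 is the only open cell in row 4 admitting 1 ⇒ r4c4=1.
Step 24. [r2c1∈{9}] nothing but 9 survives at r2c1, so r2c1=9.
Step 25. [r4c6∈{4}] r4c6 is down to just 4. So r4c6=4.
Step 26. [r2c3∈{8}] nothing but 8 survives at r2c3 ⇒ r2c3=8.
Step 27. [r5c4∈{9}] nothing but 9 survives at r5c4, so r5c4=9.
Step 28. [r7c3∈{4}] r7c3 has the single candidate 4 ⇒ r7c3=4.
Step 29. [r4c5∈{2}] r4c5 has the single candidate 2, so r4c5=2.
Step 30. [r4c8∈{3}] nothing but 3 survives at r4c8, so r4c8=3.
Step 31. [r2c5∈{6}] nothing but 6 survives at r2c5. So r2c5=6.
Step 32. [r7c9∈{9}] r7c9 has the single candidate 9 ⇒ r7c9=9.
Step 33. [r3c6∈{5}] nothing but 5 survives at r3c6. So r3c6=5.
Step 34. [r3c1∈{3}] nothing but 3 survives at r3c1 ⇒ r3c1=3.
Step 35. [r6c2∈{9}] nothing but 9 survives at r6c2, so r6c2=9.
Step 36. [r1c3∈{2}] nothing but 2 survives at r1c3, so r1c3=2.
Step 37. [r8c2∈{1}] nothing but 1 survives at r8c2 ⇒ r8c2=1.
Step 38. [r9c7∈{7}] r9c7 is down to just 7, so r9c7=7.
Step 39. [r1c8∈{4}] r1c8's peers cover all but 4, so r1c8=4.
Step 40. [r9c3∈{5}] r9c3's peers cover all but 5 ⇒ r9c3=5.
Step 41. [r1c5∈{7}] r1c5 is down to just 7 ⇒ r1c5=7.
Step 42. [r8c1∈{6}] r8c1 has the single candidate 6, so r8c1=6.
Step 43. [r3c9∈{7}] r3c9 has the single candidate 7 ⇒ r3c9=7.
Step 44. [r4c7∈{9}] nothing but 9 survives at r4c7, so r4c7=9.
Step 45. [r8c8∈{2}] only 2 remains possible at r8c8. So r8c8=2.

Answer: 1 5 2 8 7 9 3 4 6 / 9 7 8 4 6 3 2 5 1 / 3 4 6 2 1 5 8 9 7 / 5 6 7 1 2 4 9 3 8 / 8 2 1 9 3 7 4 6 5 / 4 9 3 5 8 6 1 7 2 / 7 8 4 3 5 2 6 1 9 / 6 1 9 7 4 8 5 2 3 / 2 3 5 6 9 1 7 8 4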